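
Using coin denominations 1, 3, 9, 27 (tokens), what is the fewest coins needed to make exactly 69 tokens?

Use the largest denomination that fits, subtract, and repeat.
69 = 2×27 + 1×9 + 2×3
Total coins = 2 + 1 + 2 = 5

5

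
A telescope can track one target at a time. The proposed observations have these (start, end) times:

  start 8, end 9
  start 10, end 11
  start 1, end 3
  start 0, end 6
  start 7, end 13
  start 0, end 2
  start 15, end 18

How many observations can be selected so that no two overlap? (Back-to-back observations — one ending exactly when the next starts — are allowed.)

Greedy by earliest finish: after sorting by end time, pick each interval compatible with the last pick.
Sorted by end: (0,2)  (1,3)  (0,6)  (8,9)  (10,11)  (7,13)  (15,18)
take (0,2); skip (1,3); take (8,9); take (10,11); take (15,18).
Selected 4 observations.

4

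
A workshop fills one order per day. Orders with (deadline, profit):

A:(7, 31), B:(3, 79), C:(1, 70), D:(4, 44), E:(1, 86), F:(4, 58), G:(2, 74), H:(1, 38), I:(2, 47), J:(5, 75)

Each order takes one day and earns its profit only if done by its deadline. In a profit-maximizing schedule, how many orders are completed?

6

Sort by profit descending; place each in the latest free slot ≤ its deadline.
Profit order: E=86 B=79 J=75 G=74 C=70 F=58 I=47 D=44 H=38 A=31
Assign: E→slot 1, B→slot 3, J→slot 5, G→slot 2, C skipped, F→slot 4, I skipped, D skipped, H skipped, A→slot 7.
Slots: [1:E] [2:G] [3:B] [4:F] [5:J] [7:A]
6 of 10 scheduled.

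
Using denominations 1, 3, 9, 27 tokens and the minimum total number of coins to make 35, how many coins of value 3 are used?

2

35 − 1×27→8 − 2×3→2 − 2×1→0
Count of 3: 2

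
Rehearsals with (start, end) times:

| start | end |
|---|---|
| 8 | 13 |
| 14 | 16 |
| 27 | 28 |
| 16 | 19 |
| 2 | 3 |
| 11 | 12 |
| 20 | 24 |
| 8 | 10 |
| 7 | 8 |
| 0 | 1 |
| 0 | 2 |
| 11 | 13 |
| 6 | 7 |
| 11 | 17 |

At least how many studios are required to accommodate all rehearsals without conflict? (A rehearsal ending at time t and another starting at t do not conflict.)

Count concurrent intervals with a sweep; the peak is the room count.
Events (time:±→running): 0:+→1 0:+→2 1:-→1 2:-→0 2:+→1 3:-→0 6:+→1 7:-→0 7:+→1 8:-→0 8:+→1 8:+→2 10:-→1 11:+→2 11:+→3 11:+→4 … peak 4.

4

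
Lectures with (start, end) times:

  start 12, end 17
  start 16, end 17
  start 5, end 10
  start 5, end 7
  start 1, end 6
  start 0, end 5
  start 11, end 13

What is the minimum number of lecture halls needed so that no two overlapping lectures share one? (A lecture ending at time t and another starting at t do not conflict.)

Count concurrent intervals with a sweep; the peak is the room count.
Events (time:±→running): 0:+→1 1:+→2 5:-→1 5:+→2 5:+→3 … peak 3.

3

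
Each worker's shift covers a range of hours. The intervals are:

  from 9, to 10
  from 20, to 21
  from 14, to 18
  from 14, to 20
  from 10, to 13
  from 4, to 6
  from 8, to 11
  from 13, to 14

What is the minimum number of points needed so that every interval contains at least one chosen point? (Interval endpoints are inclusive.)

4

Sorted: [4,6] [9,10] [8,11] [10,13] [13,14] [14,18] [14,20] [20,21]
{[4,6]} hit by 6; {[9,10],[8,11],[10,13]} hit by 10; {[13,14],[14,18],[14,20]} hit by 14; {[20,21]} hit by 21.
Points: 6, 10, 14, 21 (4 total).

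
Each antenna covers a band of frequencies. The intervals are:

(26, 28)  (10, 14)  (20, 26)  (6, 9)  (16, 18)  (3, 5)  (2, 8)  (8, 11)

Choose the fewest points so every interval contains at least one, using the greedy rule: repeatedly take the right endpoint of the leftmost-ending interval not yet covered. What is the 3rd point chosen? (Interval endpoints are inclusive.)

14

Sort by right endpoint; whenever an interval is uncovered, place a point at its right end.
Sorted: [3,5] [2,8] [6,9] [8,11] [10,14] [16,18] [20,26] [26,28]
{[3,5],[2,8]} hit by 5; {[6,9],[8,11]} hit by 9; {[10,14]} hit by 14; {[16,18]} hit by 18; {[20,26],[26,28]} hit by 26.
Points: 5, 9, 14, 18, 26 (5 total).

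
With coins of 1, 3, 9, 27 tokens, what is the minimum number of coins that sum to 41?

41 = 1×27 + 1×9 + 1×3 + 2×1
Total coins = 1 + 1 + 1 + 2 = 5

5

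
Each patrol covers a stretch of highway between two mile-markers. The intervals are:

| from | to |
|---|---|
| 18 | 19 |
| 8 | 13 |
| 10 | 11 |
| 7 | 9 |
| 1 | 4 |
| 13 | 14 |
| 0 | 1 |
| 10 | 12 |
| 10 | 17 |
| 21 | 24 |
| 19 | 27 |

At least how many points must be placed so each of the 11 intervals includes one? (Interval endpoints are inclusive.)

Sorted: [0,1] [1,4] [7,9] [10,11] [10,12] [8,13] [13,14] [10,17] [18,19] [21,24] [19,27]
{[0,1],[1,4]} hit by 1; {[7,9]} hit by 9; {[10,11],[10,12],[8,13]} hit by 11; {[13,14],[10,17]} hit by 14; {[18,19]} hit by 19; {[21,24],[19,27]} hit by 24.
Points: 1, 9, 11, 14, 19, 24 (6 total).

6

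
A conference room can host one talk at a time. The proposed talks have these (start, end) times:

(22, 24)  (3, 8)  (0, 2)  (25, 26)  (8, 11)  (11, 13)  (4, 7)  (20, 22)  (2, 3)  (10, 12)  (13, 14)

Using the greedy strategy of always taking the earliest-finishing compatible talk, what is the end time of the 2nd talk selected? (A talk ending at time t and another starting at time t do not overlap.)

Sort by end time and greedily take each interval whose start is ≥ the last chosen end.
Sorted by end: (0,2)  (2,3)  (4,7)  (3,8)  (8,11)  (10,12)  (11,13)  (13,14)  (20,22)  (22,24)  (25,26)
take (0,2); take (2,3); take (4,7); take (8,11); take (11,13); take (13,14); take (20,22); take (22,24); take (25,26).
Selected: (0,2) (2,3) (4,7) (8,11) (11,13) (13,14) (20,22) (22,24) (25,26)

3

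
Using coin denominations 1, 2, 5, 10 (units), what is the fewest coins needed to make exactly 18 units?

Use the largest denomination that fits, subtract, and repeat.
18 = 1×10 + 1×5 + 1×2 + 1×1
Total coins = 1 + 1 + 1 + 1 = 4

4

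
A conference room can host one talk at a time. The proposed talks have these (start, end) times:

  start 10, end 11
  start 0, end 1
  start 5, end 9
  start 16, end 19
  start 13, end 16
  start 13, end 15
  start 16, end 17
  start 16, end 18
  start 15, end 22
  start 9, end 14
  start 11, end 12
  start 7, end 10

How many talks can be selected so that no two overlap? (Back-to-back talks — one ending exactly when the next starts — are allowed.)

By end time: (0,1), (5,9), (7,10), (10,11), (11,12), (9,14), (13,15), (13,16), (16,17), (16,18), (16,19), (15,22).
Pick (0,1); next start ≥ 1 → (5,9); next start ≥ 9 → (10,11); next start ≥ 11 → (11,12); next start ≥ 12 → (13,15); next start ≥ 15 → (16,17).
Selected 6 talks.

6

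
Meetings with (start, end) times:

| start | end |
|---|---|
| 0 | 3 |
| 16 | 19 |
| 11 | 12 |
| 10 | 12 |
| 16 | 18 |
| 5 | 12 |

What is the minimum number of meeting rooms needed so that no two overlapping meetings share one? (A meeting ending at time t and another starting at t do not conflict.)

starts: [0, 5, 10, 11, 16, 16]
ends:   [3, 12, 12, 12, 18, 19]
s0→1 e3→0 s5→1 s10→2 s11→3  — peak 3.

3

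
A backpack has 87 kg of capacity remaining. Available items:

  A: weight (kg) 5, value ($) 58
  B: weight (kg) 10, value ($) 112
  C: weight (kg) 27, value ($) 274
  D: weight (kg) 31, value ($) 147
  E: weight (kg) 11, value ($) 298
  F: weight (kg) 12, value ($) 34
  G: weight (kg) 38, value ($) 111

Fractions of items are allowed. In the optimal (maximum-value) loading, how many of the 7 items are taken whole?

5

Greedy by value/weight ratio, highest first.
Ratios (sorted): E 27.09, A 11.60, B 11.20, C 10.15, D 4.74, G 2.92, F 2.83
take E (11 @ 298); take A (5 @ 58); take B (10 @ 112); take C (27 @ 274); take D (31 @ 147); take 3/38 of G → 8.76. Capacity used 87/87.
5 item(s) taken whole; one partial (take 3/38 of G).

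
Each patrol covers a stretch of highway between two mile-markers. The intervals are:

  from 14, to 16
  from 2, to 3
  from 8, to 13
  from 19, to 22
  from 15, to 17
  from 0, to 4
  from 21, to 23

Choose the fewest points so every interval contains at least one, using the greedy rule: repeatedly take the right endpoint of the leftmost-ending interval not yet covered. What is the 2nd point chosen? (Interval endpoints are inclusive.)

13

By right end: [2,3]  [0,4]  [8,13]  [14,16]  [15,17]  [19,22]  [21,23]
[2,3] uncovered → point at 3; [8,13] uncovered → point at 13; [14,16] uncovered → point at 16; [19,22] uncovered → point at 22.
Points: 3, 13, 16, 22 (4 total).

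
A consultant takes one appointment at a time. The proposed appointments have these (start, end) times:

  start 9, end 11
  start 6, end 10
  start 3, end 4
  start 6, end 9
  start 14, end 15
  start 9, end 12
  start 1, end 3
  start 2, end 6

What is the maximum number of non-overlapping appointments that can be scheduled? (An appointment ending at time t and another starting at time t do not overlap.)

5

Order by finish time; keep every interval that doesn't clash with the previous kept one.
Sorted by end: (1,3)  (3,4)  (2,6)  (6,9)  (6,10)  (9,11)  (9,12)  (14,15)
take (1,3); take (3,4); skip (2,6); take (6,9); take (9,11); skip (9,12); take (14,15).
Selected 5 appointments.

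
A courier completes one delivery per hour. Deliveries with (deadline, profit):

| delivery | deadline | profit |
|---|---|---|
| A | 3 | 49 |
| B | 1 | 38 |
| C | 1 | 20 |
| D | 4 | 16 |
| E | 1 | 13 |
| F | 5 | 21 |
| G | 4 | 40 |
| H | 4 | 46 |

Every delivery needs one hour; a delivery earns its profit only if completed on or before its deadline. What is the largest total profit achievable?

194

Sort by profit descending; place each in the latest free slot ≤ its deadline.
Profit order: A=49 H=46 G=40 B=38 F=21 C=20 D=16 E=13
Assign: A→slot 3, H→slot 4, G→slot 2, B→slot 1, F→slot 5, C skipped, D skipped, E skipped.
Slots: [1:B] [2:G] [3:A] [4:H] [5:F]
Profit = 38 + 40 + 49 + 46 + 21 = 194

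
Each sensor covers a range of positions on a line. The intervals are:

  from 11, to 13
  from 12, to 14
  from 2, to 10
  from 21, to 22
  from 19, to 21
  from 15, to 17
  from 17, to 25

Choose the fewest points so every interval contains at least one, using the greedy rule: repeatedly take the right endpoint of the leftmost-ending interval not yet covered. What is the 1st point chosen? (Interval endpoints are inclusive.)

Sort by right endpoint; whenever an interval is uncovered, place a point at its right end.
Sorted: [2,10] [11,13] [12,14] [15,17] [19,21] [21,22] [17,25]
{[2,10]} hit by 10; {[11,13],[12,14]} hit by 13; {[15,17]} hit by 17; {[19,21],[21,22],[17,25]} hit by 21.
Points: 10, 13, 17, 21 (4 total).

10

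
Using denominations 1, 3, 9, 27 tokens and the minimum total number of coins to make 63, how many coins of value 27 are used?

2

Use the largest denomination that fits, subtract, and repeat.
63 = 2×27 + 1×9
Count of 27: 2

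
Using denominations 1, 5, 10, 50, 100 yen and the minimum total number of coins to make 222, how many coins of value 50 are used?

0

222 = 2×100 + 2×10 + 2×1
Count of 50: 0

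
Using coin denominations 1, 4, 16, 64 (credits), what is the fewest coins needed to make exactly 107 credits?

8

107 = 1×64 + 2×16 + 2×4 + 3×1
Total coins = 1 + 2 + 2 + 3 = 8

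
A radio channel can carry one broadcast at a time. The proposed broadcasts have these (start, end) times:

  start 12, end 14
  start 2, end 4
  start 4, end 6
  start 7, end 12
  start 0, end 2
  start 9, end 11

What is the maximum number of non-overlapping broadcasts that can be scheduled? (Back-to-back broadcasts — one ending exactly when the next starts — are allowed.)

5

Order by finish time; keep every interval that doesn't clash with the previous kept one.
By end time: (0,2), (2,4), (4,6), (9,11), (7,12), (12,14).
Pick (0,2); next start ≥ 2 → (2,4); next start ≥ 4 → (4,6); next start ≥ 6 → (9,11); next start ≥ 11 → (12,14).
Selected 5 broadcasts.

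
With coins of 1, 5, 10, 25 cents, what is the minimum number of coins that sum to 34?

6

Greedy: take as many of the largest coin as possible, then repeat with the remainder.
34 = 1×25 + 1×5 + 4×1
Total coins = 1 + 1 + 4 = 6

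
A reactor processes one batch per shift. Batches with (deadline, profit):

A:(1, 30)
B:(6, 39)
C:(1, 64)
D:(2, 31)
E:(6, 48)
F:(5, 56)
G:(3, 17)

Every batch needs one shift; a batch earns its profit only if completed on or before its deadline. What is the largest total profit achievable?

255

Profit order: C=64 F=56 E=48 B=39 D=31 A=30 G=17
Assign: C→slot 1, F→slot 5, E→slot 6, B→slot 4, D→slot 2, A skipped, G→slot 3.
Slots: [1:C] [2:D] [3:G] [4:B] [5:F] [6:E]
Profit = 64 + 31 + 17 + 39 + 56 + 48 = 255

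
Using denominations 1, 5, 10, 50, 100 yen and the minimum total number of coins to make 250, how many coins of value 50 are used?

250 − 2×100→50 − 1×50→0
Count of 50: 1

1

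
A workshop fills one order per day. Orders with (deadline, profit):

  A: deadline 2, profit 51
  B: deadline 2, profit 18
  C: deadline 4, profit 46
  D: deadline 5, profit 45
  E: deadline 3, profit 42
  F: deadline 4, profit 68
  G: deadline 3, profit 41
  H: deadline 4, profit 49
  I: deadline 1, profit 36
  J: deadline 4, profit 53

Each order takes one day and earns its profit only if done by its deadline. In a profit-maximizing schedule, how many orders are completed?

5

Profit order: F=68 J=53 A=51 H=49 C=46 D=45 E=42 G=41 I=36 B=18
Assign: F→slot 4, J→slot 3, A→slot 2, H→slot 1, C skipped, D→slot 5, E skipped, G skipped, I skipped, B skipped.
Slots: [1:H] [2:A] [3:J] [4:F] [5:D]
5 of 10 scheduled.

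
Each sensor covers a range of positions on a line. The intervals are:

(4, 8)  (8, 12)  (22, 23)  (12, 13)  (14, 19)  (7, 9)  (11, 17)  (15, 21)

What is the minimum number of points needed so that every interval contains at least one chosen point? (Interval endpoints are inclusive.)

Process intervals by earliest right end; each time one isn't hit yet, stab at its right endpoint.
Sorted: [4,8] [7,9] [8,12] [12,13] [11,17] [14,19] [15,21] [22,23]
{[4,8],[7,9],[8,12]} hit by 8; {[12,13],[11,17]} hit by 13; {[14,19],[15,21]} hit by 19; {[22,23]} hit by 23.
Points: 8, 13, 19, 23 (4 total).

4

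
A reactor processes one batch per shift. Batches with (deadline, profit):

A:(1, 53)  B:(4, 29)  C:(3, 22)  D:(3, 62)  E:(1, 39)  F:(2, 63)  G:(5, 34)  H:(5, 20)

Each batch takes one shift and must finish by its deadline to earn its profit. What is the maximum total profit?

Take jobs in profit order; each goes to the latest open slot no later than its deadline.
By profit: F(d2,63), D(d3,62), A(d1,53), E(d1,39), G(d5,34), B(d4,29), C(d3,22), H(d5,20)
F→slot 2; D→slot 3; A→slot 1; E skipped; G→slot 5; B→slot 4; C skipped; H skipped.
Profit = 53 + 63 + 62 + 29 + 34 = 241

241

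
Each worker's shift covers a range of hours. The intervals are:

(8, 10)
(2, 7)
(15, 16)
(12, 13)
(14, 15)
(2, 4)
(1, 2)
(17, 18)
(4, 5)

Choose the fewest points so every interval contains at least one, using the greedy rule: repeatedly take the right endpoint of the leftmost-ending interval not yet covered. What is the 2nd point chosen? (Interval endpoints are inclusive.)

5

Process intervals by earliest right end; each time one isn't hit yet, stab at its right endpoint.
By right end: [1,2]  [2,4]  [4,5]  [2,7]  [8,10]  [12,13]  [14,15]  [15,16]  [17,18]
[1,2] uncovered → point at 2; [4,5] uncovered → point at 5; [8,10] uncovered → point at 10; [12,13] uncovered → point at 13; [14,15] uncovered → point at 15; [17,18] uncovered → point at 18.
Points: 2, 5, 10, 13, 15, 18 (6 total).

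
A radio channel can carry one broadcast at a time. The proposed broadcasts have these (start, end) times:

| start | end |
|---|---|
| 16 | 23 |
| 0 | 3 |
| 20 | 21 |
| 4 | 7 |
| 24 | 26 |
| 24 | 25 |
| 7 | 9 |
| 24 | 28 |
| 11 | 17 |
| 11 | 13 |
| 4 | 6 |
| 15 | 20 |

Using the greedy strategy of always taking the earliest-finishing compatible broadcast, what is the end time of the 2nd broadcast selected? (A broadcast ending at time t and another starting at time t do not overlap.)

Order by finish time; keep every interval that doesn't clash with the previous kept one.
Sorted by end: (0,3)  (4,6)  (4,7)  (7,9)  (11,13)  (11,17)  (15,20)  (20,21)  (16,23)  (24,25)  (24,26)  (24,28)
take (0,3); take (4,6); take (7,9); take (11,13); take (15,20); take (20,21); take (24,25).
Selected: (0,3) (4,6) (7,9) (11,13) (15,20) (20,21) (24,25)

6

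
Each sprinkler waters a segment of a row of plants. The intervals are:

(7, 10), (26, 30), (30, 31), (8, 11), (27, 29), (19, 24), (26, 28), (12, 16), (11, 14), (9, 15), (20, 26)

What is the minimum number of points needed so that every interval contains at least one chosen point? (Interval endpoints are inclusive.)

Sort by right endpoint; whenever an interval is uncovered, place a point at its right end.
Sorted: [7,10] [8,11] [11,14] [9,15] [12,16] [19,24] [20,26] [26,28] [27,29] [26,30] [30,31]
{[7,10],[8,11]} hit by 10; {[11,14],[9,15],[12,16]} hit by 14; {[19,24],[20,26]} hit by 24; {[26,28],[27,29],[26,30]} hit by 28; {[30,31]} hit by 31.
Points: 10, 14, 24, 28, 31 (5 total).

5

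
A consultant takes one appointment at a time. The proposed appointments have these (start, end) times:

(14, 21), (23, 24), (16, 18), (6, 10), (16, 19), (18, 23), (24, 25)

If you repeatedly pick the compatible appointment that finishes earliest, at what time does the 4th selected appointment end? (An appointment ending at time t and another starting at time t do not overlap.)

24

Sorted by end: (6,10)  (16,18)  (16,19)  (14,21)  (18,23)  (23,24)  (24,25)
take (6,10); take (16,18); skip (16,19); take (18,23); take (23,24); take (24,25).
Selected: (6,10) (16,18) (18,23) (23,24) (24,25)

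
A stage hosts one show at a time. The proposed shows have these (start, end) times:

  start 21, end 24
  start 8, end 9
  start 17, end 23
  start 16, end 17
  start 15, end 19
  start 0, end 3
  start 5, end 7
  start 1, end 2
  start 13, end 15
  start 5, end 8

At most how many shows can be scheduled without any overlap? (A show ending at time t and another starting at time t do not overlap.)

6

Sorted by end: (1,2)  (0,3)  (5,7)  (5,8)  (8,9)  (13,15)  (16,17)  (15,19)  (17,23)  (21,24)
take (1,2); take (5,7); skip (5,8); take (8,9); take (13,15); take (16,17); take (17,23); skip (21,24).
Selected 6 shows.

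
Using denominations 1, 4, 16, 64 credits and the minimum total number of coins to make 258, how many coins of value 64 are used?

4

Greedy: take as many of the largest coin as possible, then repeat with the remainder.
258 = 4×64 + 2×1
Count of 64: 4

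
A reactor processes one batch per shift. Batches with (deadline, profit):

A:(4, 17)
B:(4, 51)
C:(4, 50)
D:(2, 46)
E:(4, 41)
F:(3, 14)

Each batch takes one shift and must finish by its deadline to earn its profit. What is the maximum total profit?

188

By profit: B(d4,51), C(d4,50), D(d2,46), E(d4,41), A(d4,17), F(d3,14)
B→slot 4; C→slot 3; D→slot 2; E→slot 1; A skipped; F skipped.
Profit = 41 + 46 + 50 + 51 = 188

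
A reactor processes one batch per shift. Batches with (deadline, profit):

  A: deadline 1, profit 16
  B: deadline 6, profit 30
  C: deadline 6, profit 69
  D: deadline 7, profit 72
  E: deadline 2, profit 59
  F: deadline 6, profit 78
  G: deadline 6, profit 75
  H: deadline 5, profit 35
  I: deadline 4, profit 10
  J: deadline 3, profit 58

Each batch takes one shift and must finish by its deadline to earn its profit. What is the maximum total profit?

Profit order: F=78 G=75 D=72 C=69 E=59 J=58 H=35 B=30 A=16 I=10
Assign: F→slot 6, G→slot 5, D→slot 7, C→slot 4, E→slot 2, J→slot 3, H→slot 1, B skipped, A skipped, I skipped.
Slots: [1:H] [2:E] [3:J] [4:C] [5:G] [6:F] [7:D]
Profit = 35 + 59 + 58 + 69 + 75 + 78 + 72 = 446

446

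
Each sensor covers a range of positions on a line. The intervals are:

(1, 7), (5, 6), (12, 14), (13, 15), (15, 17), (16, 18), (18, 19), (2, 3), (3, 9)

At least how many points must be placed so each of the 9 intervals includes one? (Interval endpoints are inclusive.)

5

Process intervals by earliest right end; each time one isn't hit yet, stab at its right endpoint.
Sorted: [2,3] [5,6] [1,7] [3,9] [12,14] [13,15] [15,17] [16,18] [18,19]
{[2,3]} hit by 3; {[5,6],[1,7],[3,9]} hit by 6; {[12,14],[13,15]} hit by 14; {[15,17],[16,18]} hit by 17; {[18,19]} hit by 19.
Points: 3, 6, 14, 17, 19 (5 total).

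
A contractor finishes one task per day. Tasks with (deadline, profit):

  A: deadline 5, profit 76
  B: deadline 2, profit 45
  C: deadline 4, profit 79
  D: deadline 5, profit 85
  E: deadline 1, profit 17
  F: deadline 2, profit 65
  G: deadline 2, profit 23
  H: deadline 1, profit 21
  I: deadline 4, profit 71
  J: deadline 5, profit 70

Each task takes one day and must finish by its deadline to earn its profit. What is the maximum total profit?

381

Profit order: D=85 C=79 A=76 I=71 J=70 F=65 B=45 G=23 H=21 E=17
Assign: D→slot 5, C→slot 4, A→slot 3, I→slot 2, J→slot 1, F skipped, B skipped, G skipped, H skipped, E skipped.
Slots: [1:J] [2:I] [3:A] [4:C] [5:D]
Profit = 70 + 71 + 76 + 79 + 85 = 381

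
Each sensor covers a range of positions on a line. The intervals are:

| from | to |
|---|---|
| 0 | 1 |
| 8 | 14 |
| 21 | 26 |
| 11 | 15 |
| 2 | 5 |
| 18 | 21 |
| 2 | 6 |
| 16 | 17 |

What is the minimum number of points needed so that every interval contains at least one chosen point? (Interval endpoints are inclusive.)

5

Process intervals by earliest right end; each time one isn't hit yet, stab at its right endpoint.
By right end: [0,1]  [2,5]  [2,6]  [8,14]  [11,15]  [16,17]  [18,21]  [21,26]
[0,1] uncovered → point at 1; [2,5] uncovered → point at 5; [8,14] uncovered → point at 14; [16,17] uncovered → point at 17; [18,21] uncovered → point at 21.
Points: 1, 5, 14, 17, 21 (5 total).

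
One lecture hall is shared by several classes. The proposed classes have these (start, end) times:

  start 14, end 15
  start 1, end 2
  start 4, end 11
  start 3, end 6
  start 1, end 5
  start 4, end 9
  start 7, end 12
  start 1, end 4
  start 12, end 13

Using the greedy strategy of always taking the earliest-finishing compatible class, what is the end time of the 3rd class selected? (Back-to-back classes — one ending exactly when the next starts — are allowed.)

By end time: (1,2), (1,4), (1,5), (3,6), (4,9), (4,11), (7,12), (12,13), (14,15).
Pick (1,2); next start ≥ 2 → (3,6); next start ≥ 6 → (7,12); next start ≥ 12 → (12,13); next start ≥ 13 → (14,15).
Selected: (1,2) (3,6) (7,12) (12,13) (14,15)

12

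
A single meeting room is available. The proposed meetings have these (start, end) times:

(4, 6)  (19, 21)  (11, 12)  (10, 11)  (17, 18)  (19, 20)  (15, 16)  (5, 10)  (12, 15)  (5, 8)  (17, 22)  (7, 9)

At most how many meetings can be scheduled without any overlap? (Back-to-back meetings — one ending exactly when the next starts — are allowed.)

8

Sort by end time and greedily take each interval whose start is ≥ the last chosen end.
Sorted by end: (4,6)  (5,8)  (7,9)  (5,10)  (10,11)  (11,12)  (12,15)  (15,16)  (17,18)  (19,20)  (19,21)  (17,22)
take (4,6); skip (5,8); take (7,9); take (10,11); take (11,12); take (12,15); take (15,16); take (17,18); take (19,20); skip (19,21).
Selected 8 meetings.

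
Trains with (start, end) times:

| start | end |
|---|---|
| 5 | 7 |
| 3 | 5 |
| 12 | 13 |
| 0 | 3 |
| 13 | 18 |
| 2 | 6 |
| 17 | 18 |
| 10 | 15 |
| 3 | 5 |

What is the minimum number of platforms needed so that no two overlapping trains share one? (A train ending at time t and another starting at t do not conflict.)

3

Count concurrent intervals with a sweep; the peak is the room count.
Events (time:±→running): 0:+→1 2:+→2 3:-→1 3:+→2 3:+→3 … peak 3.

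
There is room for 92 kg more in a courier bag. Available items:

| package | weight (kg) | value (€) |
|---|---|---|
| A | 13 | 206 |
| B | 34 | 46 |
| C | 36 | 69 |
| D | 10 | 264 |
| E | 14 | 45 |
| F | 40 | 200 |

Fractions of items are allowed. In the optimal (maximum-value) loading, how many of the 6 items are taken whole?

4

Order: D (264/10=26.40) > A (206/13=15.85) > F (200/40=5.00) > E (45/14=3.21) > C (69/36=1.92) > B (46/34=1.35)
Fill: take D (10 @ 264) → take A (13 @ 206) → take F (40 @ 200) → take E (14 @ 45) → take 15/36 of C → 28.75; 92/92 used.
4 item(s) taken whole; one partial (take 15/36 of C).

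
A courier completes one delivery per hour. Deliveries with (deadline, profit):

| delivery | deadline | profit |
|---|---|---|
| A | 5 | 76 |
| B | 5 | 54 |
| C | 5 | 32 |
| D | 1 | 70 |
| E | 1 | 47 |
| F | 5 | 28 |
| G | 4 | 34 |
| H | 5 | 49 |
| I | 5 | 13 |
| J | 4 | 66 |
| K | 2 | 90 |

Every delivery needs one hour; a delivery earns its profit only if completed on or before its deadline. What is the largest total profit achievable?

356

By profit: K(d2,90), A(d5,76), D(d1,70), J(d4,66), B(d5,54), H(d5,49), E(d1,47), G(d4,34), C(d5,32), F(d5,28), I(d5,13)
K→slot 2; A→slot 5; D→slot 1; J→slot 4; B→slot 3; H skipped; E skipped; G skipped; C skipped; F skipped; I skipped.
Profit = 70 + 90 + 54 + 66 + 76 = 356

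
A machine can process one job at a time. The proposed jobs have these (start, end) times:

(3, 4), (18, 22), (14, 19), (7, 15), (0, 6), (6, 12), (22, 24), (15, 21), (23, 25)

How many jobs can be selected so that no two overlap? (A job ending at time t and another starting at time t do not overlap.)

Sort by end time and greedily take each interval whose start is ≥ the last chosen end.
By end time: (3,4), (0,6), (6,12), (7,15), (14,19), (15,21), (18,22), (22,24), (23,25).
Pick (3,4); next start ≥ 4 → (6,12); next start ≥ 12 → (14,19); next start ≥ 19 → (22,24).
Selected 4 jobs.

4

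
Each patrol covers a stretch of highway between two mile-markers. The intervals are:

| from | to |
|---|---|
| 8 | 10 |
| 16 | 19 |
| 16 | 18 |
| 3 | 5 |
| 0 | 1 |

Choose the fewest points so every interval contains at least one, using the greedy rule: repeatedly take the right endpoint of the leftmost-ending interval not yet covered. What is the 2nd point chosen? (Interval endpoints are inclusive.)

5

Sort by right endpoint; whenever an interval is uncovered, place a point at its right end.
By right end: [0,1]  [3,5]  [8,10]  [16,18]  [16,19]
[0,1] uncovered → point at 1; [3,5] uncovered → point at 5; [8,10] uncovered → point at 10; [16,18] uncovered → point at 18.
Points: 1, 5, 10, 18 (4 total).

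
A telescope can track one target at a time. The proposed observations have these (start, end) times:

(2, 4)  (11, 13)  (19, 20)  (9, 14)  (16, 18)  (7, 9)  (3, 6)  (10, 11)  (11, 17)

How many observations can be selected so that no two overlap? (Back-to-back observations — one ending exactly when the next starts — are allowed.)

Greedy by earliest finish: after sorting by end time, pick each interval compatible with the last pick.
By end time: (2,4), (3,6), (7,9), (10,11), (11,13), (9,14), (11,17), (16,18), (19,20).
Pick (2,4); next start ≥ 4 → (7,9); next start ≥ 9 → (10,11); next start ≥ 11 → (11,13); next start ≥ 13 → (16,18); next start ≥ 18 → (19,20).
Selected 6 observations.

6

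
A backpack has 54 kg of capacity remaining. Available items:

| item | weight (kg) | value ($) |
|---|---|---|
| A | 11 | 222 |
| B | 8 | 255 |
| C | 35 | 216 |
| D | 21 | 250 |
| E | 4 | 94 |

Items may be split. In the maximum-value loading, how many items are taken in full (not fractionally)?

Sort by value per unit weight and fill in that order.
Order: B (255/8=31.88) > E (94/4=23.50) > A (222/11=20.18) > D (250/21=11.90) > C (216/35=6.17)
Fill: take B (8 @ 255) → take E (4 @ 94) → take A (11 @ 222) → take D (21 @ 250) → take 10/35 of C → 61.71; 54/54 used.
4 item(s) taken whole; one partial (take 10/35 of C).

4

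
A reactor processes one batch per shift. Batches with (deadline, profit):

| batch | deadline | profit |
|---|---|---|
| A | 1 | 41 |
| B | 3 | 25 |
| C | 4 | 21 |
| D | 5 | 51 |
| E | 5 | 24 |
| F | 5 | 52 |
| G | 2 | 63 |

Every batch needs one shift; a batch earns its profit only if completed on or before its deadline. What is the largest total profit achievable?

232

Sort by profit descending; place each in the latest free slot ≤ its deadline.
Profit order: G=63 F=52 D=51 A=41 B=25 E=24 C=21
Assign: G→slot 2, F→slot 5, D→slot 4, A→slot 1, B→slot 3, E skipped, C skipped.
Slots: [1:A] [2:G] [3:B] [4:D] [5:F]
Profit = 41 + 63 + 25 + 51 + 52 = 232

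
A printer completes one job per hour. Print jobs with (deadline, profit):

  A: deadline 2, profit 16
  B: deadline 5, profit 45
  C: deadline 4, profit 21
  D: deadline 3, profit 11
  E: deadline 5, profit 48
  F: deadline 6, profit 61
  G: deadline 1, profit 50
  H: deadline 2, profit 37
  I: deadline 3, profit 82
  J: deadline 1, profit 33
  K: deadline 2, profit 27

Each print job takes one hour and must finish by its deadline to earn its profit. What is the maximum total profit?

323

Take jobs in profit order; each goes to the latest open slot no later than its deadline.
By profit: I(d3,82), F(d6,61), G(d1,50), E(d5,48), B(d5,45), H(d2,37), J(d1,33), K(d2,27), C(d4,21), A(d2,16), D(d3,11)
I→slot 3; F→slot 6; G→slot 1; E→slot 5; B→slot 4; H→slot 2; J skipped; K skipped; C skipped; A skipped; D skipped.
Profit = 50 + 37 + 82 + 45 + 48 + 61 = 323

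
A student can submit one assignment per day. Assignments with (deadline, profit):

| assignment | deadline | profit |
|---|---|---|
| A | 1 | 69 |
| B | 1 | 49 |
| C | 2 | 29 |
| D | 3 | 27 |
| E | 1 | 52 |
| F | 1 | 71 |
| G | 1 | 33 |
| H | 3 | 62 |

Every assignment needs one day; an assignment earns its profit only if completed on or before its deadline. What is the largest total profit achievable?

By profit: F(d1,71), A(d1,69), H(d3,62), E(d1,52), B(d1,49), G(d1,33), C(d2,29), D(d3,27)
F→slot 1; A skipped; H→slot 3; E skipped; B skipped; G skipped; C→slot 2; D skipped.
Profit = 71 + 29 + 62 = 162

162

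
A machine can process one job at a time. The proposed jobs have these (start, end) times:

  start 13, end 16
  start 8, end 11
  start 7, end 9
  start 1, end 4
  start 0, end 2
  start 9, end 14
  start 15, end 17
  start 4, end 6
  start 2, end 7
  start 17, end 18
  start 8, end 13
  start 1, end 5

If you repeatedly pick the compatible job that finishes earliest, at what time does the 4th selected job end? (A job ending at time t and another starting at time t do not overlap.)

Greedy by earliest finish: after sorting by end time, pick each interval compatible with the last pick.
By end time: (0,2), (1,4), (1,5), (4,6), (2,7), (7,9), (8,11), (8,13), (9,14), (13,16), (15,17), (17,18).
Pick (0,2); next start ≥ 2 → (4,6); next start ≥ 6 → (7,9); next start ≥ 9 → (9,14); next start ≥ 14 → (15,17); next start ≥ 17 → (17,18).
Selected: (0,2) (4,6) (7,9) (9,14) (15,17) (17,18)

14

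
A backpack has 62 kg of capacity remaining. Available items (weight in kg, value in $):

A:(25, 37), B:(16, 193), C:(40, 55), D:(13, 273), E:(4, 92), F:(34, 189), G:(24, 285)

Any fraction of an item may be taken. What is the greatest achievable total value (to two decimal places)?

Order: E (92/4=23.00) > D (273/13=21.00) > B (193/16=12.06) > G (285/24=11.88) > F (189/34=5.56) > A (37/25=1.48) > C (55/40=1.38)
Fill: take E (4 @ 92) → take D (13 @ 273) → take B (16 @ 193) → take G (24 @ 285) → take 5/34 of F → 27.79; 62/62 used.
Total value = 870.79

870.79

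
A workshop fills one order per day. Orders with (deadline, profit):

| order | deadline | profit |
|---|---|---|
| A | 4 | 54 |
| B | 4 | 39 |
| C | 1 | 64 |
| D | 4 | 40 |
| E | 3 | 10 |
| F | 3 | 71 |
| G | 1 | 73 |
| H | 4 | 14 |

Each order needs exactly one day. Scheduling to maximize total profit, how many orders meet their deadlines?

4

Take jobs in profit order; each goes to the latest open slot no later than its deadline.
Profit order: G=73 F=71 C=64 A=54 D=40 B=39 H=14 E=10
Assign: G→slot 1, F→slot 3, C skipped, A→slot 4, D→slot 2, B skipped, H skipped, E skipped.
Slots: [1:G] [2:D] [3:F] [4:A]
4 of 8 scheduled.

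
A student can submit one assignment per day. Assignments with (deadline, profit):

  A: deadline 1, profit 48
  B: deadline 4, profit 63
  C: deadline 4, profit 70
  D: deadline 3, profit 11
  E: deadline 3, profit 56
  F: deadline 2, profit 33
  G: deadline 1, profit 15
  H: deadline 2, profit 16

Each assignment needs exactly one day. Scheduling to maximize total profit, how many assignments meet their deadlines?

By profit: C(d4,70), B(d4,63), E(d3,56), A(d1,48), F(d2,33), H(d2,16), G(d1,15), D(d3,11)
C→slot 4; B→slot 3; E→slot 2; A→slot 1; F skipped; H skipped; G skipped; D skipped.
4 of 8 scheduled.

4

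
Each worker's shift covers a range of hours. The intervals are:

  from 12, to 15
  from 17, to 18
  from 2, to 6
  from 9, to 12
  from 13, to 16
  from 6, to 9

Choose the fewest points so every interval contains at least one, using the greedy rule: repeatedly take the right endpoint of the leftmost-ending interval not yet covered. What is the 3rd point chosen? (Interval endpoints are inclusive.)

16

Sorted: [2,6] [6,9] [9,12] [12,15] [13,16] [17,18]
{[2,6],[6,9]} hit by 6; {[9,12],[12,15]} hit by 12; {[13,16]} hit by 16; {[17,18]} hit by 18.
Points: 6, 12, 16, 18 (4 total).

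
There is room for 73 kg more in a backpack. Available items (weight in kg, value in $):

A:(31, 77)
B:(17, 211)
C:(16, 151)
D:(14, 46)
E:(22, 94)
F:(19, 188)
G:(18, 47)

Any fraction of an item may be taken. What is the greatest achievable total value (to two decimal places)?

639.73

Order: B (211/17=12.41) > F (188/19=9.89) > C (151/16=9.44) > E (94/22=4.27) > D (46/14=3.29) > G (47/18=2.61) > A (77/31=2.48)
Fill: take B (17 @ 211) → take F (19 @ 188) → take C (16 @ 151) → take 21/22 of E → 89.73; 73/73 used.
Total value = 639.73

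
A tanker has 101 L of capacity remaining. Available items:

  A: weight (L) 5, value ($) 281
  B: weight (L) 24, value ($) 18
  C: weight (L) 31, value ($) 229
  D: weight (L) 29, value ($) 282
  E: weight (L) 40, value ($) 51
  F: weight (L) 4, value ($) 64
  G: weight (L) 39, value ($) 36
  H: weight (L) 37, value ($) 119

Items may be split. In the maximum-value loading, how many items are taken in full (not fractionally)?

4

Ratios (sorted): A 56.20, F 16.00, D 9.72, C 7.39, H 3.22, E 1.27, G 0.92, B 0.75
take A (5 @ 281); take F (4 @ 64); take D (29 @ 282); take C (31 @ 229); take 32/37 of H → 102.92. Capacity used 101/101.
4 item(s) taken whole; one partial (take 32/37 of H).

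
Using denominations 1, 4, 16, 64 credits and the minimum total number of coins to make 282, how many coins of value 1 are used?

Greedy: take as many of the largest coin as possible, then repeat with the remainder.
282 = 4×64 + 1×16 + 2×4 + 2×1
Count of 1: 2

2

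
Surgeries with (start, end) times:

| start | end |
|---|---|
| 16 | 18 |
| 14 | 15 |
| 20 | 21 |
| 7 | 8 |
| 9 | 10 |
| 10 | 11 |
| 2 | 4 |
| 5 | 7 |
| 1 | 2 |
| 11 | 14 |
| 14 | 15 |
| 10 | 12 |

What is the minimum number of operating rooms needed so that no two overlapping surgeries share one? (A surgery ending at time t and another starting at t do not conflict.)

2

starts: [1, 2, 5, 7, 9, 10, 10, 11, 14, 14, 16, 20]
ends:   [2, 4, 7, 8, 10, 11, 12, 14, 15, 15, 18, 21]
s1→1 e2→0 s2→1 e4→0 s5→1 e7→0 s7→1 e8→0 s9→1 e10→0 s10→1 s10→2  — peak 2.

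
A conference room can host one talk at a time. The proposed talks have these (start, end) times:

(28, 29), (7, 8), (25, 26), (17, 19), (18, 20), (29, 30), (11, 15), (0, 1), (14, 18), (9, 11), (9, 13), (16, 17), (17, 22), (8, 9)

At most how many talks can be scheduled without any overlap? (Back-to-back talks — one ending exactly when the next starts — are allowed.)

Sorted by end: (0,1)  (7,8)  (8,9)  (9,11)  (9,13)  (11,15)  (16,17)  (14,18)  (17,19)  (18,20)  (17,22)  (25,26)  (28,29)  (29,30)
take (0,1); take (7,8); take (8,9); take (9,11); take (11,15); take (16,17); take (17,19); skip (18,20); skip (17,22); take (25,26); take (28,29); take (29,30).
Selected 10 talks.

10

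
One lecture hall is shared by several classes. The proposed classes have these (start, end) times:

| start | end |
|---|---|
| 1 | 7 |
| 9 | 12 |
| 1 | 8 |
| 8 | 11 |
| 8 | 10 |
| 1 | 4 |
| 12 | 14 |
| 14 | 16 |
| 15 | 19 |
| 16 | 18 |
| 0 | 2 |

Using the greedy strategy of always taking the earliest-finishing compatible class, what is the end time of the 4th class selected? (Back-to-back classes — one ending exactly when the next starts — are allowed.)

Sorted by end: (0,2)  (1,4)  (1,7)  (1,8)  (8,10)  (8,11)  (9,12)  (12,14)  (14,16)  (16,18)  (15,19)
take (0,2); skip (1,4); skip (1,7); take (8,10); skip (8,11); take (12,14); take (14,16); take (16,18).
Selected: (0,2) (8,10) (12,14) (14,16) (16,18)

16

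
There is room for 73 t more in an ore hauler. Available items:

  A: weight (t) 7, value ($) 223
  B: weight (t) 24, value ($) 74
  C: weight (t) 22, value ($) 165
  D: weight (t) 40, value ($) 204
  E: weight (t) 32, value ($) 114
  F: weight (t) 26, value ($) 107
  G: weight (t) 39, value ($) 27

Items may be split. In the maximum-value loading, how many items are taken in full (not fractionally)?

Sort by value per unit weight and fill in that order.
Order: A (223/7=31.86) > C (165/22=7.50) > D (204/40=5.10) > F (107/26=4.12) > E (114/32=3.56) > B (74/24=3.08) > G (27/39=0.69)
Fill: take A (7 @ 223) → take C (22 @ 165) → take D (40 @ 204) → take 4/26 of F → 16.46; 73/73 used.
3 item(s) taken whole; one partial (take 4/26 of F).

3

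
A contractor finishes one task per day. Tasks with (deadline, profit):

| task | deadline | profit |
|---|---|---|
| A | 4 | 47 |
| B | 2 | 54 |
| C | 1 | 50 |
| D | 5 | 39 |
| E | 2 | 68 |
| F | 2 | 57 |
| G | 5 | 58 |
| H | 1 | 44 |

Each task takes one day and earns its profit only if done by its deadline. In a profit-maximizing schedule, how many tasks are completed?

Profit order: E=68 G=58 F=57 B=54 C=50 A=47 H=44 D=39
Assign: E→slot 2, G→slot 5, F→slot 1, B skipped, C skipped, A→slot 4, H skipped, D→slot 3.
Slots: [1:F] [2:E] [3:D] [4:A] [5:G]
5 of 8 scheduled.

5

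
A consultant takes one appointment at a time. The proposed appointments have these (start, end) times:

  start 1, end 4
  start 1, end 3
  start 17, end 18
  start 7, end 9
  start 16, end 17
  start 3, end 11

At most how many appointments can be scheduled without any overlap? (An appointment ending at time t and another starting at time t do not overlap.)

Sorted by end: (1,3)  (1,4)  (7,9)  (3,11)  (16,17)  (17,18)
take (1,3); skip (1,4); take (7,9); take (16,17); take (17,18).
Selected 4 appointments.

4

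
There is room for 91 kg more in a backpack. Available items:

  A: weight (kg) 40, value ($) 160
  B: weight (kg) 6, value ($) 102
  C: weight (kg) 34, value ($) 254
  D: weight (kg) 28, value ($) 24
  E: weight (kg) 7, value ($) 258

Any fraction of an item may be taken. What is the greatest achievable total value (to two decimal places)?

Sort by value per unit weight and fill in that order.
Ratios (sorted): E 36.86, B 17.00, C 7.47, A 4.00, D 0.86
take E (7 @ 258); take B (6 @ 102); take C (34 @ 254); take A (40 @ 160); take 4/28 of D → 3.43. Capacity used 91/91.
Total value = 777.43

777.43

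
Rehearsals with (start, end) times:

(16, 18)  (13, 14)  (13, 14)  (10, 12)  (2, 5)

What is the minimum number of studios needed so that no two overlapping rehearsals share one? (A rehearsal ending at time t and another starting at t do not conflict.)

Count concurrent intervals with a sweep; the peak is the room count.
Events (time:±→running): 2:+→1 5:-→0 10:+→1 12:-→0 13:+→1 13:+→2 … peak 2.

2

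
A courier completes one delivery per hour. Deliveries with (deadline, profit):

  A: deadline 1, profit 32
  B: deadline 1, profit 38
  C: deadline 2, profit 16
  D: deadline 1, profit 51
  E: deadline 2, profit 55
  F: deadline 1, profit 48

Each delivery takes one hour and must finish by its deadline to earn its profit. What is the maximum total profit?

Sort by profit descending; place each in the latest free slot ≤ its deadline.
Profit order: E=55 D=51 F=48 B=38 A=32 C=16
Assign: E→slot 2, D→slot 1, F skipped, B skipped, A skipped, C skipped.
Slots: [1:D] [2:E]
Profit = 51 + 55 = 106

106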